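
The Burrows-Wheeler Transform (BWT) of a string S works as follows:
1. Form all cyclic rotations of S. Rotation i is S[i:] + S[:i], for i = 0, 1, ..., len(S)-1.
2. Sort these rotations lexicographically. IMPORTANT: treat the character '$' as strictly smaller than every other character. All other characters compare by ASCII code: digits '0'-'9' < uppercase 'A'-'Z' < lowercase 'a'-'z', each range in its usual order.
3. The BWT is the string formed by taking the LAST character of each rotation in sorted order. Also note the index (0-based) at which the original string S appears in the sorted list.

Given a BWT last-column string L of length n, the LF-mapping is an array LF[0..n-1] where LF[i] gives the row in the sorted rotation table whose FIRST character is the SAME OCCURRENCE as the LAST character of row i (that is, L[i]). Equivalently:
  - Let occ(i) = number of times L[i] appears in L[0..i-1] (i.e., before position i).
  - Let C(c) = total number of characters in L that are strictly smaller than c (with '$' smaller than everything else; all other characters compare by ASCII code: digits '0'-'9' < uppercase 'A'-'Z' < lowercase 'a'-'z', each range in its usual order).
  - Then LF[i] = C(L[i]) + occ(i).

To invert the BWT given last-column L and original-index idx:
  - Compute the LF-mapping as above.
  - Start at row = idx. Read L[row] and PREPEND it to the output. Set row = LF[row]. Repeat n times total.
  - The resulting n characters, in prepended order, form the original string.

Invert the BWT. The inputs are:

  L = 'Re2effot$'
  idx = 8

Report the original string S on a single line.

LF mapping: 2 3 1 4 5 6 7 8 0
Walk LF starting at row 8, prepending L[row]:
  step 1: row=8, L[8]='$', prepend. Next row=LF[8]=0
  step 2: row=0, L[0]='R', prepend. Next row=LF[0]=2
  step 3: row=2, L[2]='2', prepend. Next row=LF[2]=1
  step 4: row=1, L[1]='e', prepend. Next row=LF[1]=3
  step 5: row=3, L[3]='e', prepend. Next row=LF[3]=4
  step 6: row=4, L[4]='f', prepend. Next row=LF[4]=5
  step 7: row=5, L[5]='f', prepend. Next row=LF[5]=6
  step 8: row=6, L[6]='o', prepend. Next row=LF[6]=7
  step 9: row=7, L[7]='t', prepend. Next row=LF[7]=8
Reversed output: toffee2R$

Answer: toffee2R$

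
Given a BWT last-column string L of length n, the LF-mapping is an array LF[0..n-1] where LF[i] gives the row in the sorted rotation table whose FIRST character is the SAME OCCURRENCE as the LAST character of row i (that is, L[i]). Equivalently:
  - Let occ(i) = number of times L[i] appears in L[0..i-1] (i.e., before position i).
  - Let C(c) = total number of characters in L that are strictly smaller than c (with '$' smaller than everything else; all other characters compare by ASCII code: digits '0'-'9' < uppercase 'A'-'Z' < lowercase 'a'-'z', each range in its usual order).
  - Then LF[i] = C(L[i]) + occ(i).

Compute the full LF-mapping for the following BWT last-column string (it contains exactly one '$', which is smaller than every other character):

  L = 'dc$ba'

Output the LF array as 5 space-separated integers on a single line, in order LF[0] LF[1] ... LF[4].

Answer: 4 3 0 2 1

Derivation:
Char counts: '$':1, 'a':1, 'b':1, 'c':1, 'd':1
C (first-col start): C('$')=0, C('a')=1, C('b')=2, C('c')=3, C('d')=4
L[0]='d': occ=0, LF[0]=C('d')+0=4+0=4
L[1]='c': occ=0, LF[1]=C('c')+0=3+0=3
L[2]='$': occ=0, LF[2]=C('$')+0=0+0=0
L[3]='b': occ=0, LF[3]=C('b')+0=2+0=2
L[4]='a': occ=0, LF[4]=C('a')+0=1+0=1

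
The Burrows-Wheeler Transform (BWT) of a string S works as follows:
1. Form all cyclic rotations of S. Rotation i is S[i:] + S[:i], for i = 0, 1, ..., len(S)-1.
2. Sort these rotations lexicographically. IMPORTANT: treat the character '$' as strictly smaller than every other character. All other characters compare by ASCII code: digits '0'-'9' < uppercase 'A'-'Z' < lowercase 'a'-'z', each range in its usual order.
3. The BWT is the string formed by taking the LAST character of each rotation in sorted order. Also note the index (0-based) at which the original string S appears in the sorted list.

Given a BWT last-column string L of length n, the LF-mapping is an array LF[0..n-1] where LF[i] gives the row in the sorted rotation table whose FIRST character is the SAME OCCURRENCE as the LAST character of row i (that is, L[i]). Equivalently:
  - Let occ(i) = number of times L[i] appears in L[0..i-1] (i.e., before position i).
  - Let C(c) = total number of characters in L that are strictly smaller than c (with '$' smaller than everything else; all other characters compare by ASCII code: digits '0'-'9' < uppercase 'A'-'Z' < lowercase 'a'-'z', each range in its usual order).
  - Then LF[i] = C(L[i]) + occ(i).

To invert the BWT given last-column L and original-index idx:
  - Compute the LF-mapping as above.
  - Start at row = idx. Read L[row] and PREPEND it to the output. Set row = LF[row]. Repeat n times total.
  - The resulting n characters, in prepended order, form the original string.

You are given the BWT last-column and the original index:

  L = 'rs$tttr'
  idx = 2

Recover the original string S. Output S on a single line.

Answer: rtttsr$

Derivation:
LF mapping: 1 3 0 4 5 6 2
Walk LF starting at row 2, prepending L[row]:
  step 1: row=2, L[2]='$', prepend. Next row=LF[2]=0
  step 2: row=0, L[0]='r', prepend. Next row=LF[0]=1
  step 3: row=1, L[1]='s', prepend. Next row=LF[1]=3
  step 4: row=3, L[3]='t', prepend. Next row=LF[3]=4
  step 5: row=4, L[4]='t', prepend. Next row=LF[4]=5
  step 6: row=5, L[5]='t', prepend. Next row=LF[5]=6
  step 7: row=6, L[6]='r', prepend. Next row=LF[6]=2
Reversed output: rtttsr$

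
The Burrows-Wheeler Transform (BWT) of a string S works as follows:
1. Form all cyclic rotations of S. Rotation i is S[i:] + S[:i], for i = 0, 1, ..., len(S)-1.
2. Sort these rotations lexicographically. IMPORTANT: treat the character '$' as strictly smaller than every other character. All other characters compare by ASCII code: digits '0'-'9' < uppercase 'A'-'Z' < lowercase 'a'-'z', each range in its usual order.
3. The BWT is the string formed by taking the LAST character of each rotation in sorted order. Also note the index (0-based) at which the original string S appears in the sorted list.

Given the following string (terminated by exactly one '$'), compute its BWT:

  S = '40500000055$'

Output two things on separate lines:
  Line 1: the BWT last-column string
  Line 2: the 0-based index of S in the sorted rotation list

Answer: 55000040$500
8

Derivation:
All 12 rotations (rotation i = S[i:]+S[:i]):
  rot[0] = 40500000055$
  rot[1] = 0500000055$4
  rot[2] = 500000055$40
  rot[3] = 00000055$405
  rot[4] = 0000055$4050
  rot[5] = 000055$40500
  rot[6] = 00055$405000
  rot[7] = 0055$4050000
  rot[8] = 055$40500000
  rot[9] = 55$405000000
  rot[10] = 5$4050000005
  rot[11] = $40500000055
Sorted (with $ < everything):
  sorted[0] = $40500000055  (last char: '5')
  sorted[1] = 00000055$405  (last char: '5')
  sorted[2] = 0000055$4050  (last char: '0')
  sorted[3] = 000055$40500  (last char: '0')
  sorted[4] = 00055$405000  (last char: '0')
  sorted[5] = 0055$4050000  (last char: '0')
  sorted[6] = 0500000055$4  (last char: '4')
  sorted[7] = 055$40500000  (last char: '0')
  sorted[8] = 40500000055$  (last char: '$')
  sorted[9] = 5$4050000005  (last char: '5')
  sorted[10] = 500000055$40  (last char: '0')
  sorted[11] = 55$405000000  (last char: '0')
Last column: 55000040$500
Original string S is at sorted index 8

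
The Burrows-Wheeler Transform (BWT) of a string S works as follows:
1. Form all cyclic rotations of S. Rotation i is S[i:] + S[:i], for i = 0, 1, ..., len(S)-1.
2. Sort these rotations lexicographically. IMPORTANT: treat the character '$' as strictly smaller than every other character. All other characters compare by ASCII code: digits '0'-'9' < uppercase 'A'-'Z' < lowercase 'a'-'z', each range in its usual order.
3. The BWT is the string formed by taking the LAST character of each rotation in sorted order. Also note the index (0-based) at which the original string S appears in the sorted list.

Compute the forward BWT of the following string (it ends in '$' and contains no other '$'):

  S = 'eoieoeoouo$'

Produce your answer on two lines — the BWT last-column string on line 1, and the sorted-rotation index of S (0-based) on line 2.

All 11 rotations (rotation i = S[i:]+S[:i]):
  rot[0] = eoieoeoouo$
  rot[1] = oieoeoouo$e
  rot[2] = ieoeoouo$eo
  rot[3] = eoeoouo$eoi
  rot[4] = oeoouo$eoie
  rot[5] = eoouo$eoieo
  rot[6] = oouo$eoieoe
  rot[7] = ouo$eoieoeo
  rot[8] = uo$eoieoeoo
  rot[9] = o$eoieoeoou
  rot[10] = $eoieoeoouo
Sorted (with $ < everything):
  sorted[0] = $eoieoeoouo  (last char: 'o')
  sorted[1] = eoeoouo$eoi  (last char: 'i')
  sorted[2] = eoieoeoouo$  (last char: '$')
  sorted[3] = eoouo$eoieo  (last char: 'o')
  sorted[4] = ieoeoouo$eo  (last char: 'o')
  sorted[5] = o$eoieoeoou  (last char: 'u')
  sorted[6] = oeoouo$eoie  (last char: 'e')
  sorted[7] = oieoeoouo$e  (last char: 'e')
  sorted[8] = oouo$eoieoe  (last char: 'e')
  sorted[9] = ouo$eoieoeo  (last char: 'o')
  sorted[10] = uo$eoieoeoo  (last char: 'o')
Last column: oi$ooueeeoo
Original string S is at sorted index 2

Answer: oi$ooueeeoo
2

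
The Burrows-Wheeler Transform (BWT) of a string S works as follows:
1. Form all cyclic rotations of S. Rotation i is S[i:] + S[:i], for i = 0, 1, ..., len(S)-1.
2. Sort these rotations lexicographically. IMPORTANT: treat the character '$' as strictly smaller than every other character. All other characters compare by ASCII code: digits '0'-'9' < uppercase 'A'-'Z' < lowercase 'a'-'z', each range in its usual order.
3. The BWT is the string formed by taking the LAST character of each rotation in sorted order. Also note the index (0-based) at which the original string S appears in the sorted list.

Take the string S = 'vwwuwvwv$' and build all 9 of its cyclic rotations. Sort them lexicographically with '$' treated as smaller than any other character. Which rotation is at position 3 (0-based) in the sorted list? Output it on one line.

Answer: vwv$vwwuw

Derivation:
All 9 rotations (rotation i = S[i:]+S[:i]):
  rot[0] = vwwuwvwv$
  rot[1] = wwuwvwv$v
  rot[2] = wuwvwv$vw
  rot[3] = uwvwv$vww
  rot[4] = wvwv$vwwu
  rot[5] = vwv$vwwuw
  rot[6] = wv$vwwuwv
  rot[7] = v$vwwuwvw
  rot[8] = $vwwuwvwv
Sorted (with $ < everything):
  sorted[0] = $vwwuwvwv
  sorted[1] = uwvwv$vww
  sorted[2] = v$vwwuwvw
  sorted[3] = vwv$vwwuw
  sorted[4] = vwwuwvwv$
  sorted[5] = wuwvwv$vw
  sorted[6] = wv$vwwuwv
  sorted[7] = wvwv$vwwu
  sorted[8] = wwuwvwv$v
sorted[3] = vwv$vwwuw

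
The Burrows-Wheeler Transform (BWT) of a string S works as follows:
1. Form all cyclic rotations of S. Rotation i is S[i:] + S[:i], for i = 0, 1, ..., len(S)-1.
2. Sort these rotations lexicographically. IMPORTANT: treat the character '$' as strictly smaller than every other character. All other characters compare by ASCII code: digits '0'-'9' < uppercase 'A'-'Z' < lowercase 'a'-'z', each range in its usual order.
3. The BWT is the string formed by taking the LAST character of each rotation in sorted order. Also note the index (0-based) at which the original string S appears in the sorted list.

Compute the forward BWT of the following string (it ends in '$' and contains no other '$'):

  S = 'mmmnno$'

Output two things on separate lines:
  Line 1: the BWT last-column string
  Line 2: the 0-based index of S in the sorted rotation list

Answer: o$mmmnn
1

Derivation:
All 7 rotations (rotation i = S[i:]+S[:i]):
  rot[0] = mmmnno$
  rot[1] = mmnno$m
  rot[2] = mnno$mm
  rot[3] = nno$mmm
  rot[4] = no$mmmn
  rot[5] = o$mmmnn
  rot[6] = $mmmnno
Sorted (with $ < everything):
  sorted[0] = $mmmnno  (last char: 'o')
  sorted[1] = mmmnno$  (last char: '$')
  sorted[2] = mmnno$m  (last char: 'm')
  sorted[3] = mnno$mm  (last char: 'm')
  sorted[4] = nno$mmm  (last char: 'm')
  sorted[5] = no$mmmn  (last char: 'n')
  sorted[6] = o$mmmnn  (last char: 'n')
Last column: o$mmmnn
Original string S is at sorted index 1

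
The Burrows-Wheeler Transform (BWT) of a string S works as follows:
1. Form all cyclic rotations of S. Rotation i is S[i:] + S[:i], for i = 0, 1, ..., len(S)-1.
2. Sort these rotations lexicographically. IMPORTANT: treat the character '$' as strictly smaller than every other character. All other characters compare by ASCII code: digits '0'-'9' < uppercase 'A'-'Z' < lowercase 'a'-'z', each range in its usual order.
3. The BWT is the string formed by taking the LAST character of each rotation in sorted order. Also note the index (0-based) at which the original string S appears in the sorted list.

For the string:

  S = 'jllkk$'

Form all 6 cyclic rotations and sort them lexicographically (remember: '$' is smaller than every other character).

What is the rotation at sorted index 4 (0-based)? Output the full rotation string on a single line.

All 6 rotations (rotation i = S[i:]+S[:i]):
  rot[0] = jllkk$
  rot[1] = llkk$j
  rot[2] = lkk$jl
  rot[3] = kk$jll
  rot[4] = k$jllk
  rot[5] = $jllkk
Sorted (with $ < everything):
  sorted[0] = $jllkk
  sorted[1] = jllkk$
  sorted[2] = k$jllk
  sorted[3] = kk$jll
  sorted[4] = lkk$jl
  sorted[5] = llkk$j
sorted[4] = lkk$jl

Answer: lkk$jl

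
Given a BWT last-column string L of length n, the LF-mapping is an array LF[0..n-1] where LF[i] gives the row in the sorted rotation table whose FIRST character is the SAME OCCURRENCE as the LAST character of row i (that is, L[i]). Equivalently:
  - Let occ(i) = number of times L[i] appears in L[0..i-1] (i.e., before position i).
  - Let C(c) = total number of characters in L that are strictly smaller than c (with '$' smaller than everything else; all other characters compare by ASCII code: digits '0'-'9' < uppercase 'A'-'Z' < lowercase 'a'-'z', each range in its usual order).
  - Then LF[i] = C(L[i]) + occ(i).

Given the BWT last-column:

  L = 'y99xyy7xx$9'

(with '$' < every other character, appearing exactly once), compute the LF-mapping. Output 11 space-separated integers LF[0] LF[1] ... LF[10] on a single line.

Answer: 8 2 3 5 9 10 1 6 7 0 4

Derivation:
Char counts: '$':1, '7':1, '9':3, 'x':3, 'y':3
C (first-col start): C('$')=0, C('7')=1, C('9')=2, C('x')=5, C('y')=8
L[0]='y': occ=0, LF[0]=C('y')+0=8+0=8
L[1]='9': occ=0, LF[1]=C('9')+0=2+0=2
L[2]='9': occ=1, LF[2]=C('9')+1=2+1=3
L[3]='x': occ=0, LF[3]=C('x')+0=5+0=5
L[4]='y': occ=1, LF[4]=C('y')+1=8+1=9
L[5]='y': occ=2, LF[5]=C('y')+2=8+2=10
L[6]='7': occ=0, LF[6]=C('7')+0=1+0=1
L[7]='x': occ=1, LF[7]=C('x')+1=5+1=6
L[8]='x': occ=2, LF[8]=C('x')+2=5+2=7
L[9]='$': occ=0, LF[9]=C('$')+0=0+0=0
L[10]='9': occ=2, LF[10]=C('9')+2=2+2=4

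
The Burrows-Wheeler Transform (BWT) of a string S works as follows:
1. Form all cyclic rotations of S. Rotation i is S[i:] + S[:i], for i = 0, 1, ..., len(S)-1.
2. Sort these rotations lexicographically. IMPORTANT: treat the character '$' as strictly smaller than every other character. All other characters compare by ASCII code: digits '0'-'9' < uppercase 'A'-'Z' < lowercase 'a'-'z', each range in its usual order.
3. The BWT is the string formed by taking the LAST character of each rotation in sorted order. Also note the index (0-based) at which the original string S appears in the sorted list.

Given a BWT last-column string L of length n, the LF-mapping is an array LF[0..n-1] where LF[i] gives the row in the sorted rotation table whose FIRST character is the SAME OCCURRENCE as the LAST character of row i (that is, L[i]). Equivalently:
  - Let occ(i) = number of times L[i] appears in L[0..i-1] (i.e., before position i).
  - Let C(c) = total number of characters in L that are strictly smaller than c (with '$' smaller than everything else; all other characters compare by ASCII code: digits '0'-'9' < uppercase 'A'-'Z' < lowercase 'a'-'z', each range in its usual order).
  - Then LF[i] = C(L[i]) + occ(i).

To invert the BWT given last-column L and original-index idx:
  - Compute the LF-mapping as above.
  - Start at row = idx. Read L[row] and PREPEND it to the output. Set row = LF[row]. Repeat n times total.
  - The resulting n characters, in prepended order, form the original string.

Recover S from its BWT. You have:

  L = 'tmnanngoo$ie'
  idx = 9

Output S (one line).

LF mapping: 11 5 6 1 7 8 3 9 10 0 4 2
Walk LF starting at row 9, prepending L[row]:
  step 1: row=9, L[9]='$', prepend. Next row=LF[9]=0
  step 2: row=0, L[0]='t', prepend. Next row=LF[0]=11
  step 3: row=11, L[11]='e', prepend. Next row=LF[11]=2
  step 4: row=2, L[2]='n', prepend. Next row=LF[2]=6
  step 5: row=6, L[6]='g', prepend. Next row=LF[6]=3
  step 6: row=3, L[3]='a', prepend. Next row=LF[3]=1
  step 7: row=1, L[1]='m', prepend. Next row=LF[1]=5
  step 8: row=5, L[5]='n', prepend. Next row=LF[5]=8
  step 9: row=8, L[8]='o', prepend. Next row=LF[8]=10
  step 10: row=10, L[10]='i', prepend. Next row=LF[10]=4
  step 11: row=4, L[4]='n', prepend. Next row=LF[4]=7
  step 12: row=7, L[7]='o', prepend. Next row=LF[7]=9
Reversed output: onionmagnet$

Answer: onionmagnet$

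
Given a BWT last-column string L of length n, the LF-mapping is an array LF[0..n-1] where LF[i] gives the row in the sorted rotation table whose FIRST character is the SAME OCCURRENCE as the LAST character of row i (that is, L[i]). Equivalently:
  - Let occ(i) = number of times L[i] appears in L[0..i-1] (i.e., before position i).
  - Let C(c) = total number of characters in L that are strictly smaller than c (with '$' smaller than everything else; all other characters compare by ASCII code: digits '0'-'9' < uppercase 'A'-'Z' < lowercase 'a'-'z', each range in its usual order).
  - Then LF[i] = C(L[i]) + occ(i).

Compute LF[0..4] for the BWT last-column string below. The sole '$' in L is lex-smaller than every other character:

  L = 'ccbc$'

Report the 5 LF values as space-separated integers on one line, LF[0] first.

Char counts: '$':1, 'b':1, 'c':3
C (first-col start): C('$')=0, C('b')=1, C('c')=2
L[0]='c': occ=0, LF[0]=C('c')+0=2+0=2
L[1]='c': occ=1, LF[1]=C('c')+1=2+1=3
L[2]='b': occ=0, LF[2]=C('b')+0=1+0=1
L[3]='c': occ=2, LF[3]=C('c')+2=2+2=4
L[4]='$': occ=0, LF[4]=C('$')+0=0+0=0

Answer: 2 3 1 4 0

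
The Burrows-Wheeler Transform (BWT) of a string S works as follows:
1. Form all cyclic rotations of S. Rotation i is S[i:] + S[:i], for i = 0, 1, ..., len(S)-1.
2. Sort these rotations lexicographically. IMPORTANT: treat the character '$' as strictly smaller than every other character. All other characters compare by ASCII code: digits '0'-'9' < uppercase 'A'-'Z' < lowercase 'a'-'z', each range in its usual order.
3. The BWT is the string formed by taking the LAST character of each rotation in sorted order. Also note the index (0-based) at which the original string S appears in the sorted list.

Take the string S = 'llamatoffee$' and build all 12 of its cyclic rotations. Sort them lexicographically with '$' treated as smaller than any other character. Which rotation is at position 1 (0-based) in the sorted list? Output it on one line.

Answer: amatoffee$ll

Derivation:
All 12 rotations (rotation i = S[i:]+S[:i]):
  rot[0] = llamatoffee$
  rot[1] = lamatoffee$l
  rot[2] = amatoffee$ll
  rot[3] = matoffee$lla
  rot[4] = atoffee$llam
  rot[5] = toffee$llama
  rot[6] = offee$llamat
  rot[7] = ffee$llamato
  rot[8] = fee$llamatof
  rot[9] = ee$llamatoff
  rot[10] = e$llamatoffe
  rot[11] = $llamatoffee
Sorted (with $ < everything):
  sorted[0] = $llamatoffee
  sorted[1] = amatoffee$ll
  sorted[2] = atoffee$llam
  sorted[3] = e$llamatoffe
  sorted[4] = ee$llamatoff
  sorted[5] = fee$llamatof
  sorted[6] = ffee$llamato
  sorted[7] = lamatoffee$l
  sorted[8] = llamatoffee$
  sorted[9] = matoffee$lla
  sorted[10] = offee$llamat
  sorted[11] = toffee$llama
sorted[1] = amatoffee$ll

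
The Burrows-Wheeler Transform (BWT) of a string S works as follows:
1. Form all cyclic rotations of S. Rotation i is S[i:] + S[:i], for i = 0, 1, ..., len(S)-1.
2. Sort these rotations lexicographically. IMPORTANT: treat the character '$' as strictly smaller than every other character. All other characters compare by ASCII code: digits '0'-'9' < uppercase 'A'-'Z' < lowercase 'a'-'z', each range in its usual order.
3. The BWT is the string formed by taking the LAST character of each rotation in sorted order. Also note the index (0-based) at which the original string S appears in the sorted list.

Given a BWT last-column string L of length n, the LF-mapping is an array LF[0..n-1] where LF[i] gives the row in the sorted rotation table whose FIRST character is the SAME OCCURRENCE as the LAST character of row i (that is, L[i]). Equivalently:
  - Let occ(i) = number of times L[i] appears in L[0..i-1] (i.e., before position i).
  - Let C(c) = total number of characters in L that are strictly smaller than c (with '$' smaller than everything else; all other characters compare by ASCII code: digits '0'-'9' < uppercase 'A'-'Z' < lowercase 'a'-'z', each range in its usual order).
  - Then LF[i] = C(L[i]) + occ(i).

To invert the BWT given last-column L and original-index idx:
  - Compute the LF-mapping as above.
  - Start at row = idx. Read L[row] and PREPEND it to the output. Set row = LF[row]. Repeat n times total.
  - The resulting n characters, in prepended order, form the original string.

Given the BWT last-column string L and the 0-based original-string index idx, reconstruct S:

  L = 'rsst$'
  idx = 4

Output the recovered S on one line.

LF mapping: 1 2 3 4 0
Walk LF starting at row 4, prepending L[row]:
  step 1: row=4, L[4]='$', prepend. Next row=LF[4]=0
  step 2: row=0, L[0]='r', prepend. Next row=LF[0]=1
  step 3: row=1, L[1]='s', prepend. Next row=LF[1]=2
  step 4: row=2, L[2]='s', prepend. Next row=LF[2]=3
  step 5: row=3, L[3]='t', prepend. Next row=LF[3]=4
Reversed output: tssr$

Answer: tssr$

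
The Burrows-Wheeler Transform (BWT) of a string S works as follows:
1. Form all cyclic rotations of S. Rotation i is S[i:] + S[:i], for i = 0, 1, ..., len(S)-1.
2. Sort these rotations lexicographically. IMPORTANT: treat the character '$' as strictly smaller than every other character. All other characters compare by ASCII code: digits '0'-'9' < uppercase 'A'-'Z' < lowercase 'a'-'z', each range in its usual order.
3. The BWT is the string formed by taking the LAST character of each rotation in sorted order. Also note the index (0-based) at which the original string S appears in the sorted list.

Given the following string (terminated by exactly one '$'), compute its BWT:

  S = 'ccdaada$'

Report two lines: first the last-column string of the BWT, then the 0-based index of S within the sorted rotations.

Answer: adda$cac
4

Derivation:
All 8 rotations (rotation i = S[i:]+S[:i]):
  rot[0] = ccdaada$
  rot[1] = cdaada$c
  rot[2] = daada$cc
  rot[3] = aada$ccd
  rot[4] = ada$ccda
  rot[5] = da$ccdaa
  rot[6] = a$ccdaad
  rot[7] = $ccdaada
Sorted (with $ < everything):
  sorted[0] = $ccdaada  (last char: 'a')
  sorted[1] = a$ccdaad  (last char: 'd')
  sorted[2] = aada$ccd  (last char: 'd')
  sorted[3] = ada$ccda  (last char: 'a')
  sorted[4] = ccdaada$  (last char: '$')
  sorted[5] = cdaada$c  (last char: 'c')
  sorted[6] = da$ccdaa  (last char: 'a')
  sorted[7] = daada$cc  (last char: 'c')
Last column: adda$cac
Original string S is at sorted index 4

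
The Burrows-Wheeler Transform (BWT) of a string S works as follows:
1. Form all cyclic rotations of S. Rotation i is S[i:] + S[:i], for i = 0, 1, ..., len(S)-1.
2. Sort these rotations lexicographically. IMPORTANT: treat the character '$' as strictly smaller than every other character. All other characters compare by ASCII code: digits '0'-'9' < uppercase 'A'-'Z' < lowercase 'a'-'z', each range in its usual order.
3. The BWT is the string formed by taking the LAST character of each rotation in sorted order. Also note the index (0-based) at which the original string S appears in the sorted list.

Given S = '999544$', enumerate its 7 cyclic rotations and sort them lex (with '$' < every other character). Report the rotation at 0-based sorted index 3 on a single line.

All 7 rotations (rotation i = S[i:]+S[:i]):
  rot[0] = 999544$
  rot[1] = 99544$9
  rot[2] = 9544$99
  rot[3] = 544$999
  rot[4] = 44$9995
  rot[5] = 4$99954
  rot[6] = $999544
Sorted (with $ < everything):
  sorted[0] = $999544
  sorted[1] = 4$99954
  sorted[2] = 44$9995
  sorted[3] = 544$999
  sorted[4] = 9544$99
  sorted[5] = 99544$9
  sorted[6] = 999544$
sorted[3] = 544$999

Answer: 544$999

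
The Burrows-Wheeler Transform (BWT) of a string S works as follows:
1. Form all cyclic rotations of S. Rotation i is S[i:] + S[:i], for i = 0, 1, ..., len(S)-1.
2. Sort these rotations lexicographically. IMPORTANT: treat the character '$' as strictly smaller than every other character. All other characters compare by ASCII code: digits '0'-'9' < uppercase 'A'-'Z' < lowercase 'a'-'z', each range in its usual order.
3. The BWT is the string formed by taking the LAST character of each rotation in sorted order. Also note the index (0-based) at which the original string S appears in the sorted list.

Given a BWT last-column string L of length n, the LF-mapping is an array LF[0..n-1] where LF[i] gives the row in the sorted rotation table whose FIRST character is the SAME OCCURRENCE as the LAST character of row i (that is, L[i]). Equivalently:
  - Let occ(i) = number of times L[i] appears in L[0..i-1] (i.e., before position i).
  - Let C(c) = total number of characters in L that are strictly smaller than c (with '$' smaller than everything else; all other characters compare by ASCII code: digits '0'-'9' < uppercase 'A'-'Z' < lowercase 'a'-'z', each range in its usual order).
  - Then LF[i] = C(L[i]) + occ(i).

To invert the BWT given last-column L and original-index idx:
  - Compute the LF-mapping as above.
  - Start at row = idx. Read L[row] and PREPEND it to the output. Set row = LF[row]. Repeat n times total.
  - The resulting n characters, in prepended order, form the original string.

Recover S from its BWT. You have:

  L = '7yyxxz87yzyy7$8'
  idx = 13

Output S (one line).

LF mapping: 1 8 9 6 7 13 4 2 10 14 11 12 3 0 5
Walk LF starting at row 13, prepending L[row]:
  step 1: row=13, L[13]='$', prepend. Next row=LF[13]=0
  step 2: row=0, L[0]='7', prepend. Next row=LF[0]=1
  step 3: row=1, L[1]='y', prepend. Next row=LF[1]=8
  step 4: row=8, L[8]='y', prepend. Next row=LF[8]=10
  step 5: row=10, L[10]='y', prepend. Next row=LF[10]=11
  step 6: row=11, L[11]='y', prepend. Next row=LF[11]=12
  step 7: row=12, L[12]='7', prepend. Next row=LF[12]=3
  step 8: row=3, L[3]='x', prepend. Next row=LF[3]=6
  step 9: row=6, L[6]='8', prepend. Next row=LF[6]=4
  step 10: row=4, L[4]='x', prepend. Next row=LF[4]=7
  step 11: row=7, L[7]='7', prepend. Next row=LF[7]=2
  step 12: row=2, L[2]='y', prepend. Next row=LF[2]=9
  step 13: row=9, L[9]='z', prepend. Next row=LF[9]=14
  step 14: row=14, L[14]='8', prepend. Next row=LF[14]=5
  step 15: row=5, L[5]='z', prepend. Next row=LF[5]=13
Reversed output: z8zy7x8x7yyyy7$

Answer: z8zy7x8x7yyyy7$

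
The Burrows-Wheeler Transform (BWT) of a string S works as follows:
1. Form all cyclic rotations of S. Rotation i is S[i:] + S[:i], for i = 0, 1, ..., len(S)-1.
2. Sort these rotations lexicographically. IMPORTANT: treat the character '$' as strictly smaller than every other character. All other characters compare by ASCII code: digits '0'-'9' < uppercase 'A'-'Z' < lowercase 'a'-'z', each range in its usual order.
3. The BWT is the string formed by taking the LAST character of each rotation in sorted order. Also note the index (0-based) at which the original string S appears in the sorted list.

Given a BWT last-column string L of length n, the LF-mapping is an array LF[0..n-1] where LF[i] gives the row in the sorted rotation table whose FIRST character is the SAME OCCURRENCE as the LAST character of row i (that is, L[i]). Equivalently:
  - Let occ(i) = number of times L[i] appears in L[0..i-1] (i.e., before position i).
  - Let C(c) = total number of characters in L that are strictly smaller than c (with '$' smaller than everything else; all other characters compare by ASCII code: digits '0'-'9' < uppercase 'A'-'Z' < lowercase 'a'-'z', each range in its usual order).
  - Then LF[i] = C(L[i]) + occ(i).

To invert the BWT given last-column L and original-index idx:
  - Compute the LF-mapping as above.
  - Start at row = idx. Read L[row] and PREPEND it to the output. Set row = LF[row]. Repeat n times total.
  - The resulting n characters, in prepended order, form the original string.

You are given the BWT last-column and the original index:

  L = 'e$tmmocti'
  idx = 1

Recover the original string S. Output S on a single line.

Answer: committe$

Derivation:
LF mapping: 2 0 7 4 5 6 1 8 3
Walk LF starting at row 1, prepending L[row]:
  step 1: row=1, L[1]='$', prepend. Next row=LF[1]=0
  step 2: row=0, L[0]='e', prepend. Next row=LF[0]=2
  step 3: row=2, L[2]='t', prepend. Next row=LF[2]=7
  step 4: row=7, L[7]='t', prepend. Next row=LF[7]=8
  step 5: row=8, L[8]='i', prepend. Next row=LF[8]=3
  step 6: row=3, L[3]='m', prepend. Next row=LF[3]=4
  step 7: row=4, L[4]='m', prepend. Next row=LF[4]=5
  step 8: row=5, L[5]='o', prepend. Next row=LF[5]=6
  step 9: row=6, L[6]='c', prepend. Next row=LF[6]=1
Reversed output: committe$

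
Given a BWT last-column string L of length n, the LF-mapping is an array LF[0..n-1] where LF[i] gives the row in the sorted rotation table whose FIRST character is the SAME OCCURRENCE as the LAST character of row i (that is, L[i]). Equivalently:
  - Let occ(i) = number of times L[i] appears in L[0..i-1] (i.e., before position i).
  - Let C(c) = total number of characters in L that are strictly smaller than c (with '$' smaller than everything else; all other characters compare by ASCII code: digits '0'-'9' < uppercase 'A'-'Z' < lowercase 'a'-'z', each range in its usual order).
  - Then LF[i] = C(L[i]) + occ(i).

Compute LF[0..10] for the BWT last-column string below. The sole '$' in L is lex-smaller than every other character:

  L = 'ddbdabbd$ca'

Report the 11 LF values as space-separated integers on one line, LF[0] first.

Char counts: '$':1, 'a':2, 'b':3, 'c':1, 'd':4
C (first-col start): C('$')=0, C('a')=1, C('b')=3, C('c')=6, C('d')=7
L[0]='d': occ=0, LF[0]=C('d')+0=7+0=7
L[1]='d': occ=1, LF[1]=C('d')+1=7+1=8
L[2]='b': occ=0, LF[2]=C('b')+0=3+0=3
L[3]='d': occ=2, LF[3]=C('d')+2=7+2=9
L[4]='a': occ=0, LF[4]=C('a')+0=1+0=1
L[5]='b': occ=1, LF[5]=C('b')+1=3+1=4
L[6]='b': occ=2, LF[6]=C('b')+2=3+2=5
L[7]='d': occ=3, LF[7]=C('d')+3=7+3=10
L[8]='$': occ=0, LF[8]=C('$')+0=0+0=0
L[9]='c': occ=0, LF[9]=C('c')+0=6+0=6
L[10]='a': occ=1, LF[10]=C('a')+1=1+1=2

Answer: 7 8 3 9 1 4 5 10 0 6 2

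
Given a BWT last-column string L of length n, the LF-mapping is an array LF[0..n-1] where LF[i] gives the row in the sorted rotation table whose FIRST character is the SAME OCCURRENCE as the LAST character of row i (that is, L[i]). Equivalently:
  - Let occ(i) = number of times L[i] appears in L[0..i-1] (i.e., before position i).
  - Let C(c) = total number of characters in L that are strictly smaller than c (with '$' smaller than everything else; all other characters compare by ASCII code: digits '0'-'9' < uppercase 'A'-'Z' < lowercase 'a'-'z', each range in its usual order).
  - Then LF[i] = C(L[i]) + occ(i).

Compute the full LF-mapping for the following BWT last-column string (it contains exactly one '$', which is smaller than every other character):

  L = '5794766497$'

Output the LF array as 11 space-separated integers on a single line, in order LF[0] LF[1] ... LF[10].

Answer: 3 6 9 1 7 4 5 2 10 8 0

Derivation:
Char counts: '$':1, '4':2, '5':1, '6':2, '7':3, '9':2
C (first-col start): C('$')=0, C('4')=1, C('5')=3, C('6')=4, C('7')=6, C('9')=9
L[0]='5': occ=0, LF[0]=C('5')+0=3+0=3
L[1]='7': occ=0, LF[1]=C('7')+0=6+0=6
L[2]='9': occ=0, LF[2]=C('9')+0=9+0=9
L[3]='4': occ=0, LF[3]=C('4')+0=1+0=1
L[4]='7': occ=1, LF[4]=C('7')+1=6+1=7
L[5]='6': occ=0, LF[5]=C('6')+0=4+0=4
L[6]='6': occ=1, LF[6]=C('6')+1=4+1=5
L[7]='4': occ=1, LF[7]=C('4')+1=1+1=2
L[8]='9': occ=1, LF[8]=C('9')+1=9+1=10
L[9]='7': occ=2, LF[9]=C('7')+2=6+2=8
L[10]='$': occ=0, LF[10]=C('$')+0=0+0=0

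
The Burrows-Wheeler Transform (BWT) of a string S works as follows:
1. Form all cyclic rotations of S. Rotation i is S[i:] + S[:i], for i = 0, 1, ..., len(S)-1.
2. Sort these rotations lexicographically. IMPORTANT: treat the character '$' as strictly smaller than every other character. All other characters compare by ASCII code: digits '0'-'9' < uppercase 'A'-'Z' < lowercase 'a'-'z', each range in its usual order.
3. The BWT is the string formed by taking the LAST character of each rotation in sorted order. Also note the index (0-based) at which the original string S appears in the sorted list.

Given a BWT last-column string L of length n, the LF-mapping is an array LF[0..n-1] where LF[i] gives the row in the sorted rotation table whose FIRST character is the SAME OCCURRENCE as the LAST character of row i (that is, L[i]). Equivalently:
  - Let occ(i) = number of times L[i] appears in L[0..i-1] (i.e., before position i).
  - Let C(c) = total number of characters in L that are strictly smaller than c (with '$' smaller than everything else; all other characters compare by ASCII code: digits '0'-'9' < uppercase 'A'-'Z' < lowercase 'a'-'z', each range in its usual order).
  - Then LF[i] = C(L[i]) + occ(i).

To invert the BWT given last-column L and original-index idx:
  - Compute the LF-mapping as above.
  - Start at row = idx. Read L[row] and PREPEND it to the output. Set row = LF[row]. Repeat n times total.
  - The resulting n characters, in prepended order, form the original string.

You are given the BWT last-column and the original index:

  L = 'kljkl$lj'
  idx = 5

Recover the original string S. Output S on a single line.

Answer: ljjllkk$

Derivation:
LF mapping: 3 5 1 4 6 0 7 2
Walk LF starting at row 5, prepending L[row]:
  step 1: row=5, L[5]='$', prepend. Next row=LF[5]=0
  step 2: row=0, L[0]='k', prepend. Next row=LF[0]=3
  step 3: row=3, L[3]='k', prepend. Next row=LF[3]=4
  step 4: row=4, L[4]='l', prepend. Next row=LF[4]=6
  step 5: row=6, L[6]='l', prepend. Next row=LF[6]=7
  step 6: row=7, L[7]='j', prepend. Next row=LF[7]=2
  step 7: row=2, L[2]='j', prepend. Next row=LF[2]=1
  step 8: row=1, L[1]='l', prepend. Next row=LF[1]=5
Reversed output: ljjllkk$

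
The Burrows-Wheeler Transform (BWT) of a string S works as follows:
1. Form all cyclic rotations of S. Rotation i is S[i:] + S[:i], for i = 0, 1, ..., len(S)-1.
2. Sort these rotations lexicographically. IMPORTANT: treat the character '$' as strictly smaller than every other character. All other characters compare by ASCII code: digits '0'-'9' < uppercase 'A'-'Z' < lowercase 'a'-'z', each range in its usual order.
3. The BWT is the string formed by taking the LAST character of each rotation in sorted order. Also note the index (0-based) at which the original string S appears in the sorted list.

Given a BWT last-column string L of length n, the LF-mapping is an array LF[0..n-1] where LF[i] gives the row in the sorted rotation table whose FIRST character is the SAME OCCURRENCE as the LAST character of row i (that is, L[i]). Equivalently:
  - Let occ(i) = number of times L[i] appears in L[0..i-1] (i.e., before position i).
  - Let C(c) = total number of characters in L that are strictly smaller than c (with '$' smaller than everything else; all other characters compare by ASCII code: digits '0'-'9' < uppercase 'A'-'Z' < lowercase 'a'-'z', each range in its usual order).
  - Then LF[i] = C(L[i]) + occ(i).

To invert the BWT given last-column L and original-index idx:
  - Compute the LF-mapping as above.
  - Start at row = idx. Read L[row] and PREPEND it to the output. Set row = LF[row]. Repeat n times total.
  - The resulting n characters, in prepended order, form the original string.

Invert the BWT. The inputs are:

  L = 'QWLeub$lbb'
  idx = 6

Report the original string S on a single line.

LF mapping: 2 3 1 7 9 4 0 8 5 6
Walk LF starting at row 6, prepending L[row]:
  step 1: row=6, L[6]='$', prepend. Next row=LF[6]=0
  step 2: row=0, L[0]='Q', prepend. Next row=LF[0]=2
  step 3: row=2, L[2]='L', prepend. Next row=LF[2]=1
  step 4: row=1, L[1]='W', prepend. Next row=LF[1]=3
  step 5: row=3, L[3]='e', prepend. Next row=LF[3]=7
  step 6: row=7, L[7]='l', prepend. Next row=LF[7]=8
  step 7: row=8, L[8]='b', prepend. Next row=LF[8]=5
  step 8: row=5, L[5]='b', prepend. Next row=LF[5]=4
  step 9: row=4, L[4]='u', prepend. Next row=LF[4]=9
  step 10: row=9, L[9]='b', prepend. Next row=LF[9]=6
Reversed output: bubbleWLQ$

Answer: bubbleWLQ$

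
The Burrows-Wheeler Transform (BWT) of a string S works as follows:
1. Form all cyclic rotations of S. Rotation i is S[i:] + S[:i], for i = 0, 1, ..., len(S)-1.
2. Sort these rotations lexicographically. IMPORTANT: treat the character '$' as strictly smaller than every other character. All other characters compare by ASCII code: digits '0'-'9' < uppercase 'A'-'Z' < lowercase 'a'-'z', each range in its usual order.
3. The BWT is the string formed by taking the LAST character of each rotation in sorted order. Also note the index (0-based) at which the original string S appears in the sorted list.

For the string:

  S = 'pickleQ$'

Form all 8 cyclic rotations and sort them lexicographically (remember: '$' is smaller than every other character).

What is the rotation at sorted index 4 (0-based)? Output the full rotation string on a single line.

All 8 rotations (rotation i = S[i:]+S[:i]):
  rot[0] = pickleQ$
  rot[1] = ickleQ$p
  rot[2] = ckleQ$pi
  rot[3] = kleQ$pic
  rot[4] = leQ$pick
  rot[5] = eQ$pickl
  rot[6] = Q$pickle
  rot[7] = $pickleQ
Sorted (with $ < everything):
  sorted[0] = $pickleQ
  sorted[1] = Q$pickle
  sorted[2] = ckleQ$pi
  sorted[3] = eQ$pickl
  sorted[4] = ickleQ$p
  sorted[5] = kleQ$pic
  sorted[6] = leQ$pick
  sorted[7] = pickleQ$
sorted[4] = ickleQ$p

Answer: ickleQ$p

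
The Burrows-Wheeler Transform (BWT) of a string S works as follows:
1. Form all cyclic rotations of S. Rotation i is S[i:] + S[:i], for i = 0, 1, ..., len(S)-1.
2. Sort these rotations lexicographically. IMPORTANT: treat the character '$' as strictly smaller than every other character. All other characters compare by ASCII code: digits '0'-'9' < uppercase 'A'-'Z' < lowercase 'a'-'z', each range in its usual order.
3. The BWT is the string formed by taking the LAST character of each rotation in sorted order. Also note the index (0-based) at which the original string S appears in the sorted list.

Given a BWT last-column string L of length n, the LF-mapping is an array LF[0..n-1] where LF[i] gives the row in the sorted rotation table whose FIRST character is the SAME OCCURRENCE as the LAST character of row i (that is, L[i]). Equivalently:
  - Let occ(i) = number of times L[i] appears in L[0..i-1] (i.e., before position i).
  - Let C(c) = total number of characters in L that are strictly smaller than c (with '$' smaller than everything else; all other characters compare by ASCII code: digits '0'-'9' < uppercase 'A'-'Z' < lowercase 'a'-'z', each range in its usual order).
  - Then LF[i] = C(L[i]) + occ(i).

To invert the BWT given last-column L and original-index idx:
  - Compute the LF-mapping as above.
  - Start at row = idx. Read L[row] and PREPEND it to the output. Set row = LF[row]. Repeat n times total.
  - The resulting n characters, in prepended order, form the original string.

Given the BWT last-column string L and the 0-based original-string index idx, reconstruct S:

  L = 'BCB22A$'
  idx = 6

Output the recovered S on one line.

Answer: C2AB2B$

Derivation:
LF mapping: 4 6 5 1 2 3 0
Walk LF starting at row 6, prepending L[row]:
  step 1: row=6, L[6]='$', prepend. Next row=LF[6]=0
  step 2: row=0, L[0]='B', prepend. Next row=LF[0]=4
  step 3: row=4, L[4]='2', prepend. Next row=LF[4]=2
  step 4: row=2, L[2]='B', prepend. Next row=LF[2]=5
  step 5: row=5, L[5]='A', prepend. Next row=LF[5]=3
  step 6: row=3, L[3]='2', prepend. Next row=LF[3]=1
  step 7: row=1, L[1]='C', prepend. Next row=LF[1]=6
Reversed output: C2AB2B$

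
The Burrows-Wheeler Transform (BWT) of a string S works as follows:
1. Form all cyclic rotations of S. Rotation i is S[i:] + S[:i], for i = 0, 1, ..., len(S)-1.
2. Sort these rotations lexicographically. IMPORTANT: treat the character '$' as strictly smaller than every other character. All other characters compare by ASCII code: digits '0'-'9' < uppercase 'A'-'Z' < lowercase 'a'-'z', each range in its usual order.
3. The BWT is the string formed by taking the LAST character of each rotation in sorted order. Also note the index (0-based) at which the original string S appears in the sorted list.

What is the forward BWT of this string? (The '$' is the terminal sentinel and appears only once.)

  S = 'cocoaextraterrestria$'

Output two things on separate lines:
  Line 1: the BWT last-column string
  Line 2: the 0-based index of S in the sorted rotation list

Answer: aioro$trarcctrteeaxse
5

Derivation:
All 21 rotations (rotation i = S[i:]+S[:i]):
  rot[0] = cocoaextraterrestria$
  rot[1] = ocoaextraterrestria$c
  rot[2] = coaextraterrestria$co
  rot[3] = oaextraterrestria$coc
  rot[4] = aextraterrestria$coco
  rot[5] = extraterrestria$cocoa
  rot[6] = xtraterrestria$cocoae
  rot[7] = traterrestria$cocoaex
  rot[8] = raterrestria$cocoaext
  rot[9] = aterrestria$cocoaextr
  rot[10] = terrestria$cocoaextra
  rot[11] = errestria$cocoaextrat
  rot[12] = rrestria$cocoaextrate
  rot[13] = restria$cocoaextrater
  rot[14] = estria$cocoaextraterr
  rot[15] = stria$cocoaextraterre
  rot[16] = tria$cocoaextraterres
  rot[17] = ria$cocoaextraterrest
  rot[18] = ia$cocoaextraterrestr
  rot[19] = a$cocoaextraterrestri
  rot[20] = $cocoaextraterrestria
Sorted (with $ < everything):
  sorted[0] = $cocoaextraterrestria  (last char: 'a')
  sorted[1] = a$cocoaextraterrestri  (last char: 'i')
  sorted[2] = aextraterrestria$coco  (last char: 'o')
  sorted[3] = aterrestria$cocoaextr  (last char: 'r')
  sorted[4] = coaextraterrestria$co  (last char: 'o')
  sorted[5] = cocoaextraterrestria$  (last char: '$')
  sorted[6] = errestria$cocoaextrat  (last char: 't')
  sorted[7] = estria$cocoaextraterr  (last char: 'r')
  sorted[8] = extraterrestria$cocoa  (last char: 'a')
  sorted[9] = ia$cocoaextraterrestr  (last char: 'r')
  sorted[10] = oaextraterrestria$coc  (last char: 'c')
  sorted[11] = ocoaextraterrestria$c  (last char: 'c')
  sorted[12] = raterrestria$cocoaext  (last char: 't')
  sorted[13] = restria$cocoaextrater  (last char: 'r')
  sorted[14] = ria$cocoaextraterrest  (last char: 't')
  sorted[15] = rrestria$cocoaextrate  (last char: 'e')
  sorted[16] = stria$cocoaextraterre  (last char: 'e')
  sorted[17] = terrestria$cocoaextra  (last char: 'a')
  sorted[18] = traterrestria$cocoaex  (last char: 'x')
  sorted[19] = tria$cocoaextraterres  (last char: 's')
  sorted[20] = xtraterrestria$cocoae  (last char: 'e')
Last column: aioro$trarcctrteeaxse
Original string S is at sorted index 5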